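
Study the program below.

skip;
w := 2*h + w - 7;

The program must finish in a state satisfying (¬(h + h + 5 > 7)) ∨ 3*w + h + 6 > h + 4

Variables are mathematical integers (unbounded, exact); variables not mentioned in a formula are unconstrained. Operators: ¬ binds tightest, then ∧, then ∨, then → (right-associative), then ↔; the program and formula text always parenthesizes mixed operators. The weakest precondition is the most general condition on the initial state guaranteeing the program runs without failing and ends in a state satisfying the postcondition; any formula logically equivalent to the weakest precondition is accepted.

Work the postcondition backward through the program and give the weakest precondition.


Working backward. After the program, the postcondition (¬(h + h + 5 > 7)) ∨ 3*w + h + 6 > h + 4 must hold; in canonical form it is (¬(2*h > 2)) ∨ 3*w > -2.
Before w := 2*h + w - 7: (¬(2*h > 2)) ∨ 6*h + 3*w > 19
Before skip: (¬(2*h > 2)) ∨ 6*h + 3*w > 19
Answer: WP = (¬(2*h > 2)) ∨ 6*h + 3*w > 19


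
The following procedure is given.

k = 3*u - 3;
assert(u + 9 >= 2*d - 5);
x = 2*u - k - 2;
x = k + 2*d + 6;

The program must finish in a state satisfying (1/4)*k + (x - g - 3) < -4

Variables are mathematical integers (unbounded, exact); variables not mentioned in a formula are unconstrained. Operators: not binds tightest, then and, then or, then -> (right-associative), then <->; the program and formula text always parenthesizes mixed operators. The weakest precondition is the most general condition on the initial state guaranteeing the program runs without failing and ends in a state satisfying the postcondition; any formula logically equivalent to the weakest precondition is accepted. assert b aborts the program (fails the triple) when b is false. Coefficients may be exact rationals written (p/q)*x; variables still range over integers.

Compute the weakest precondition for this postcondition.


Working backward. After the program, the postcondition (1/4)*k + (x - g - 3) < -4 must hold; in canonical form it is (1/4)*k + x < g - 1.
Before x := k + 2*d + 6: 2*d + (5/4)*k < g - 7
Before x := 2*u - k - 2: 2*d + (5/4)*k < g - 7
Before assert u + 9 >= 2*d - 5: u >= 2*d - 14 and 2*d + (5/4)*k < g - 7
Before k := 3*u - 3: u >= 2*d - 14 and 2*d + (15/4)*u < g - 13/4
Answer: WP = u >= 2*d - 14 and 2*d + (15/4)*u < g - 13/4


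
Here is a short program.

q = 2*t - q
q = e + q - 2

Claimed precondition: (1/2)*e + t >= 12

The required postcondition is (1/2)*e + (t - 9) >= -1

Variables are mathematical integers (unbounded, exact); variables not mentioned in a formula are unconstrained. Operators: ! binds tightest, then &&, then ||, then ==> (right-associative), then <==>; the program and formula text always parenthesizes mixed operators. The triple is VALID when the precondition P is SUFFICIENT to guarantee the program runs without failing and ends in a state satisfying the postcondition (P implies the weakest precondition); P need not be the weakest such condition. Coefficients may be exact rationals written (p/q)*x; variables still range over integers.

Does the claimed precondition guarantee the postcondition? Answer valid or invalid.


Working backward. After the program, the postcondition (1/2)*e + (t - 9) >= -1 must hold; in canonical form it is (1/2)*e + t >= 8.
Before q := e + q - 2: (1/2)*e + t >= 8
Before q := 2*t - q: (1/2)*e + t >= 8
The weakest precondition is (1/2)*e + t >= 8.
Check whether (1/2)*e + t >= 12 implies it.
Every state satisfying the precondition satisfies the weakest precondition: the implication holds.
Answer: valid


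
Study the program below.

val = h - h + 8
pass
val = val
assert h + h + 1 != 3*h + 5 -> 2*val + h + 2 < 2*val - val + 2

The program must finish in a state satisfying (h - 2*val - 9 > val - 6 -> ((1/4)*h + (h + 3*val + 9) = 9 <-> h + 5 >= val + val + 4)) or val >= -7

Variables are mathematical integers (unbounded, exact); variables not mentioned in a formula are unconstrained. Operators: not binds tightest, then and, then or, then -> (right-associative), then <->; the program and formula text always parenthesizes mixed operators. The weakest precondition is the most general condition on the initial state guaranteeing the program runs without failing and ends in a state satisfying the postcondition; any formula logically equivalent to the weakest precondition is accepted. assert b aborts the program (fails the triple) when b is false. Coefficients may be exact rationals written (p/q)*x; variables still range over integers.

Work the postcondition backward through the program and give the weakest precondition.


Working backward. After the program, the postcondition (h - 2*val - 9 > val - 6 -> ((1/4)*h + (h + 3*val + 9) = 9 <-> h + 5 >= val + val + 4)) or val >= -7 must hold; in canonical form it is (h > 3*val + 3 -> ((5/4)*h + 3*val = 0 <-> h >= 2*val - 1)) or val >= -7.
Before assert h + h + 1 != 3*h + 5 -> 2*val + h + 2 < 2*val - val + 2: (h != -4 -> h + val < 0) and ((h > 3*val + 3 -> ((5/4)*h + 3*val = 0 <-> h >= 2*val - 1)) or val >= -7)
Before val := val: (h != -4 -> h + val < 0) and ((h > 3*val + 3 -> ((5/4)*h + 3*val = 0 <-> h >= 2*val - 1)) or val >= -7)
Before skip: (h != -4 -> h + val < 0) and ((h > 3*val + 3 -> ((5/4)*h + 3*val = 0 <-> h >= 2*val - 1)) or val >= -7)
Before val := h - h + 8: h != -4 -> h < -8
Answer: WP = h != -4 -> h < -8


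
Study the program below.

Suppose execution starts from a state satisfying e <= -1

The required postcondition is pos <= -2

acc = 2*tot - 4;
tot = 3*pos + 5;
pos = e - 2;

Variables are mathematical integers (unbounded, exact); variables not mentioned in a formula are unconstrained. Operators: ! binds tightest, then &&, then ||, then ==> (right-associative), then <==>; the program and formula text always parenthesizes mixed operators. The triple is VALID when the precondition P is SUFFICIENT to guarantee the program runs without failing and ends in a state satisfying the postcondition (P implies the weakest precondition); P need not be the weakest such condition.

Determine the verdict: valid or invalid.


Working backward. After the program, pos <= -2 must hold.
Before pos := e - 2: e <= 0
Before tot := 3*pos + 5: e <= 0
Before acc := 2*tot - 4: e <= 0
The weakest precondition is e <= 0.
Check whether e <= -1 implies it.
Every state satisfying the precondition satisfies the weakest precondition: the implication holds.
Answer: valid


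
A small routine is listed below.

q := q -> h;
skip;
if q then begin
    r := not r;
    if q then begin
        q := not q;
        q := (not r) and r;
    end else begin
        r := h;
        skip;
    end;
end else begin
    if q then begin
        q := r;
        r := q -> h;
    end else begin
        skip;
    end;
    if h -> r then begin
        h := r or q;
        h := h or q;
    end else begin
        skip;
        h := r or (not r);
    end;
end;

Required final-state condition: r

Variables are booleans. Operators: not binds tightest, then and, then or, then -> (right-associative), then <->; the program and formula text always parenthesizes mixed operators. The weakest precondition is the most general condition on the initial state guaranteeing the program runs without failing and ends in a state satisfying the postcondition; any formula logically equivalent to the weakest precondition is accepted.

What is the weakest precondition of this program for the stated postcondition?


Working backward. After the program, r must hold.
Then branch requires (q -> (not r)) and ((not q) -> h); else branch requires (q -> (((h -> (r -> h)) -> (r -> h)) and ((not (h -> (r -> h))) -> (r -> h)))) and ((not q) -> (((h -> r) -> r) and ((not (h -> r)) -> r))).
Before the if: (q -> ((q -> (not r)) and ((not q) -> h))) and ((not q) -> ((q -> (((h -> (r -> h)) -> (r -> h)) and ((not (h -> (r -> h))) -> (r -> h)))) and ((not q) -> (((h -> r) -> r) and ((not (h -> r)) -> r)))))
Before skip: (q -> ((q -> (not r)) and ((not q) -> h))) and ((not q) -> ((q -> (((h -> (r -> h)) -> (r -> h)) and ((not (h -> (r -> h))) -> (r -> h)))) and ((not q) -> (((h -> r) -> r) and ((not (h -> r)) -> r)))))
Before q := q -> h: ((q -> h) -> (((q -> h) -> (not r)) and ((not (q -> h)) -> h))) and ((not (q -> h)) -> (((q -> h) -> (((h -> (r -> h)) -> (r -> h)) and ((not (h -> (r -> h))) -> (r -> h)))) and ((not (q -> h)) -> (((h -> r) -> r) and ((not (h -> r)) -> r)))))
Answer: WP = ((q -> h) -> (((q -> h) -> (not r)) and ((not (q -> h)) -> h))) and ((not (q -> h)) -> (((q -> h) -> (((h -> (r -> h)) -> (r -> h)) and ((not (h -> (r -> h))) -> (r -> h)))) and ((not (q -> h)) -> (((h -> r) -> r) and ((not (h -> r)) -> r)))))


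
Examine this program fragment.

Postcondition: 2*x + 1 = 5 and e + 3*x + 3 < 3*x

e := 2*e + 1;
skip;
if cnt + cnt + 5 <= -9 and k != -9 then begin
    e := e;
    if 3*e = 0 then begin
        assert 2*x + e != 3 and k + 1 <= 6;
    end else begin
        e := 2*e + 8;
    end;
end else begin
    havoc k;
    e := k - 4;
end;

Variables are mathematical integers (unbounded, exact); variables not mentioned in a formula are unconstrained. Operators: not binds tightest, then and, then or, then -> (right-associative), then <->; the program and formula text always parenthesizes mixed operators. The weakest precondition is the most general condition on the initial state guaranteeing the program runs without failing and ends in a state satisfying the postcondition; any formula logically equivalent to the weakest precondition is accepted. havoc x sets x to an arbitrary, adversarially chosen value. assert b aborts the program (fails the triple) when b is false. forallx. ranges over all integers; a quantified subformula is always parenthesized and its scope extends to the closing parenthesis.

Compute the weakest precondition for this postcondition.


Working backward. After the program, the postcondition 2*x + 1 = 5 and e + 3*x + 3 < 3*x must hold; in canonical form it is 2*x = 4 and e < -3.
Then branch requires (3*e = 0 -> (e + 2*x != 3 and k <= 5 and 2*x = 4 and e < -3)) and ((not (3*e = 0)) -> (2*x = 4 and 2*e < -11)); else branch requires forall k_1. (2*x = 4 and k_1 < 1).
Before the if: ((2*cnt <= -14 and k != -9) -> ((3*e = 0 -> (e + 2*x != 3 and k <= 5 and 2*x = 4 and e < -3)) and ((not (3*e = 0)) -> (2*x = 4 and 2*e < -11)))) and ((not (2*cnt <= -14 and k != -9)) -> (forall k_1. (2*x = 4 and k_1 < 1)))
Before skip: ((2*cnt <= -14 and k != -9) -> ((3*e = 0 -> (e + 2*x != 3 and k <= 5 and 2*x = 4 and e < -3)) and ((not (3*e = 0)) -> (2*x = 4 and 2*e < -11)))) and ((not (2*cnt <= -14 and k != -9)) -> (forall k_1. (2*x = 4 and k_1 < 1)))
Before e := 2*e + 1: ((2*cnt <= -14 and k != -9) -> ((6*e = -3 -> (2*e + 2*x != 2 and k <= 5 and 2*x = 4 and 2*e < -4)) and ((not (6*e = -3)) -> (2*x = 4 and 4*e < -13)))) and ((not (2*cnt <= -14 and k != -9)) -> (forall k_1. (2*x = 4 and k_1 < 1)))
Answer: WP = ((2*cnt <= -14 and k != -9) -> ((6*e = -3 -> (2*e + 2*x != 2 and k <= 5 and 2*x = 4 and 2*e < -4)) and ((not (6*e = -3)) -> (2*x = 4 and 4*e < -13)))) and ((not (2*cnt <= -14 and k != -9)) -> (forall k_1. (2*x = 4 and k_1 < 1)))


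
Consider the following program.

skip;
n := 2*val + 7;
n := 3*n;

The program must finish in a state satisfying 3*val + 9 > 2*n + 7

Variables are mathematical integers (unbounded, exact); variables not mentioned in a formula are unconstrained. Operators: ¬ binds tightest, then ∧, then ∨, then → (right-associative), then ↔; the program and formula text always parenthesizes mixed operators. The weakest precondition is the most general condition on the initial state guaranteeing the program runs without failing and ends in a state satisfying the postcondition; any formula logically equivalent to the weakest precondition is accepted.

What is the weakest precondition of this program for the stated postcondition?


Working backward. After the program, the postcondition 3*val + 9 > 2*n + 7 must hold; in canonical form it is 3*val > 2*n - 2.
Before n := 3*n: 3*val > 6*n - 2
Before n := 2*val + 7: 9*val < -40
Before skip: 9*val < -40
Answer: WP = 9*val < -40


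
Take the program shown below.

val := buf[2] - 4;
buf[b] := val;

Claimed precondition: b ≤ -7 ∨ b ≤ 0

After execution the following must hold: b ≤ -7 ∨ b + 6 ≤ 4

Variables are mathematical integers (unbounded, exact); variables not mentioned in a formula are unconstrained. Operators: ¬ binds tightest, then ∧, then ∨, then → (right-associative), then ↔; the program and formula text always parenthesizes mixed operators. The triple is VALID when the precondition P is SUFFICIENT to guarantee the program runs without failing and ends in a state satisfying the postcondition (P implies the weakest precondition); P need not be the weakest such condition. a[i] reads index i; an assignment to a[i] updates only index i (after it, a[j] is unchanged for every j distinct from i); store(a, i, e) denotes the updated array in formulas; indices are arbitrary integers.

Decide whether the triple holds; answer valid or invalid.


Working backward. After the program, the postcondition b ≤ -7 ∨ b + 6 ≤ 4 must hold; in canonical form it is b ≤ -7 ∨ b ≤ -2.
Before buf[b] := val: b ≤ -7 ∨ b ≤ -2
Before val := buf[2] - 4: b ≤ -7 ∨ b ≤ -2
The weakest precondition is b ≤ -7 ∨ b ≤ -2.
Check whether b ≤ -7 ∨ b ≤ 0 implies it.
Countermodel: at the initial state b = -1, the precondition holds but the weakest precondition fails.
Answer: invalid


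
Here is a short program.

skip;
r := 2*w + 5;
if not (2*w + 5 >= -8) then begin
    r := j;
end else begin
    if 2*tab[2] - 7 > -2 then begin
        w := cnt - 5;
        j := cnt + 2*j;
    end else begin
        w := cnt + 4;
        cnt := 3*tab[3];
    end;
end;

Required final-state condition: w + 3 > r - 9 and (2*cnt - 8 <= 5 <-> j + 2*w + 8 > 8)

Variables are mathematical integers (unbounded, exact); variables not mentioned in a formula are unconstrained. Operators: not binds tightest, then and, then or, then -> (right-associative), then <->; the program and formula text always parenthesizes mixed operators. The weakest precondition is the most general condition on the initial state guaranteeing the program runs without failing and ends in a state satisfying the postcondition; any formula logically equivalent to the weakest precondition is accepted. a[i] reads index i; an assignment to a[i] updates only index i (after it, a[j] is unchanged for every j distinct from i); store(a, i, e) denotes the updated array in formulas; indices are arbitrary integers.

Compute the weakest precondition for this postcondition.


Working backward. After the program, the postcondition w + 3 > r - 9 and (2*cnt - 8 <= 5 <-> j + 2*w + 8 > 8) must hold; in canonical form it is w > r - 12 and (2*cnt <= 13 <-> j + 2*w > 0).
Then branch requires w > j - 12 and (2*cnt <= 13 <-> j + 2*w > 0); else branch requires (2*tab[2] > 5 -> (cnt > r - 7 and (2*cnt <= 13 <-> 3*cnt + 2*j > 10))) and ((not (2*tab[2] > 5)) -> (cnt > r - 16 and (6*tab[3] <= 13 <-> 2*cnt + j > -8))).
Before the if: ((not (2*w >= -13)) -> (w > j - 12 and (2*cnt <= 13 <-> j + 2*w > 0))) and (2*w >= -13 -> ((2*tab[2] > 5 -> (cnt > r - 7 and (2*cnt <= 13 <-> 3*cnt + 2*j > 10))) and ((not (2*tab[2] > 5)) -> (cnt > r - 16 and (6*tab[3] <= 13 <-> 2*cnt + j > -8)))))
Before r := 2*w + 5: ((not (2*w >= -13)) -> (w > j - 12 and (2*cnt <= 13 <-> j + 2*w > 0))) and (2*w >= -13 -> ((2*tab[2] > 5 -> (cnt > 2*w - 2 and (2*cnt <= 13 <-> 3*cnt + 2*j > 10))) and ((not (2*tab[2] > 5)) -> (cnt > 2*w - 11 and (6*tab[3] <= 13 <-> 2*cnt + j > -8)))))
Before skip: ((not (2*w >= -13)) -> (w > j - 12 and (2*cnt <= 13 <-> j + 2*w > 0))) and (2*w >= -13 -> ((2*tab[2] > 5 -> (cnt > 2*w - 2 and (2*cnt <= 13 <-> 3*cnt + 2*j > 10))) and ((not (2*tab[2] > 5)) -> (cnt > 2*w - 11 and (6*tab[3] <= 13 <-> 2*cnt + j > -8)))))
Answer: WP = ((not (2*w >= -13)) -> (w > j - 12 and (2*cnt <= 13 <-> j + 2*w > 0))) and (2*w >= -13 -> ((2*tab[2] > 5 -> (cnt > 2*w - 2 and (2*cnt <= 13 <-> 3*cnt + 2*j > 10))) and ((not (2*tab[2] > 5)) -> (cnt > 2*w - 11 and (6*tab[3] <= 13 <-> 2*cnt + j > -8)))))


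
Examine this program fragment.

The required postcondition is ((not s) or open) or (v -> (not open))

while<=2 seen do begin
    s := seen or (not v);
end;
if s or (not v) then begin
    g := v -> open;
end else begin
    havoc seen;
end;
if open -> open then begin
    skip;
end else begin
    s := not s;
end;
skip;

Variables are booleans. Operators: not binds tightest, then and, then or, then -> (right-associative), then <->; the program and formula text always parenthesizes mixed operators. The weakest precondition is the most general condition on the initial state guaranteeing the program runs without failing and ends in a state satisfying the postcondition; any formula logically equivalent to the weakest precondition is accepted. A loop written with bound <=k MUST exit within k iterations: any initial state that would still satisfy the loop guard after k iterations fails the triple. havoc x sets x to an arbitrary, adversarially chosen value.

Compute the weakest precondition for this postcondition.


Working backward. After the program, the postcondition ((not s) or open) or (v -> (not open)) must hold; in canonical form it is (not s) or open or (v -> (not open)).
Before skip: (not s) or open or (v -> (not open))
Then branch requires (not s) or open or (v -> (not open)); else branch requires s or open or (v -> (not open)).
Before the if: (not s) or open or (v -> (not open))
Then branch requires (not s) or open or (v -> (not open)); else branch requires (not s) or open or (v -> (not open)).
Before the if: ((s or (not v)) -> ((not s) or open or (v -> (not open)))) and ((not (s or (not v))) -> ((not s) or open or (v -> (not open))))
Before the loop (bound <=2), unroll the exhaustion recursion (WP_0 = exit-now case; WP_j = one more guarded iteration, up to j = 2):
  WP_0: (not seen) and ((s or (not v)) -> ((not s) or open or (v -> (not open)))) and ((not (s or (not v))) -> ((not s) or open or (v -> (not open))))
  WP_1: (seen -> ((not seen) and ((seen or (not v)) -> ((not (seen or (not v))) or open or (v -> (not open)))) and ((not (seen or (not v))) -> ((not (seen or (not v))) or open or (v -> (not open)))))) and ((not seen) -> (((s or (not v)) -> ((not s) or open or (v -> (not open)))) and ((not (s or (not v))) -> ((not s) or open or (v -> (not open))))))
  WP_2: (seen -> ((seen -> ((not seen) and ((seen or (not v)) -> ((not (seen or (not v))) or open or (v -> (not open)))) and ((not (seen or (not v))) -> ((not (seen or (not v))) or open or (v -> (not open)))))) and ((not seen) -> (((seen or (not v)) -> ((not (seen or (not v))) or open or (v -> (not open)))) and ((not (seen or (not v))) -> ((not (seen or (not v))) or open or (v -> (not open)))))))) and ((not seen) -> (((s or (not v)) -> ((not s) or open or (v -> (not open)))) and ((not (s or (not v))) -> ((not s) or open or (v -> (not open))))))
So before the loop: (seen -> ((seen -> ((not seen) and ((seen or (not v)) -> ((not (seen or (not v))) or open or (v -> (not open)))) and ((not (seen or (not v))) -> ((not (seen or (not v))) or open or (v -> (not open)))))) and ((not seen) -> (((seen or (not v)) -> ((not (seen or (not v))) or open or (v -> (not open)))) and ((not (seen or (not v))) -> ((not (seen or (not v))) or open or (v -> (not open)))))))) and ((not seen) -> (((s or (not v)) -> ((not s) or open or (v -> (not open)))) and ((not (s or (not v))) -> ((not s) or open or (v -> (not open))))))
Answer: WP = (seen -> ((seen -> ((not seen) and ((seen or (not v)) -> ((not (seen or (not v))) or open or (v -> (not open)))) and ((not (seen or (not v))) -> ((not (seen or (not v))) or open or (v -> (not open)))))) and ((not seen) -> (((seen or (not v)) -> ((not (seen or (not v))) or open or (v -> (not open)))) and ((not (seen or (not v))) -> ((not (seen or (not v))) or open or (v -> (not open)))))))) and ((not seen) -> (((s or (not v)) -> ((not s) or open or (v -> (not open)))) and ((not (s or (not v))) -> ((not s) or open or (v -> (not open))))))


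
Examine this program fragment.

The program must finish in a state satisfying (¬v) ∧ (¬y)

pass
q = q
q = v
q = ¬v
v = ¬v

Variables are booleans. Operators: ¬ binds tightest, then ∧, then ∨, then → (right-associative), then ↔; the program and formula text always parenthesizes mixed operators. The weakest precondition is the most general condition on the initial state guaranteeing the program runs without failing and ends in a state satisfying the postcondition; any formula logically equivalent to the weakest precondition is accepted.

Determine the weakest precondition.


Working backward. After the program, (¬v) ∧ (¬y) must hold.
Before v := ¬v: v ∧ (¬y)
Before q := ¬v: v ∧ (¬y)
Before q := v: v ∧ (¬y)
Before q := q: v ∧ (¬y)
Before skip: v ∧ (¬y)
Answer: WP = v ∧ (¬y)


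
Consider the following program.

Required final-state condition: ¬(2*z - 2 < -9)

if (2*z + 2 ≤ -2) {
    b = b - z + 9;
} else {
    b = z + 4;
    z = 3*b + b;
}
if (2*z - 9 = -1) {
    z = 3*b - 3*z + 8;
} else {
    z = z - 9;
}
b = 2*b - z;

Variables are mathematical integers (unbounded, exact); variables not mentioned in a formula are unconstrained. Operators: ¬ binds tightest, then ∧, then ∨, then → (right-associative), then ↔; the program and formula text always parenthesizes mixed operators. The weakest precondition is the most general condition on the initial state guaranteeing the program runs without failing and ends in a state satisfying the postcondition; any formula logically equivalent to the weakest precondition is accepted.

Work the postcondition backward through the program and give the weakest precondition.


Working backward. After the program, the postcondition ¬(2*z - 2 < -9) must hold; in canonical form it is ¬(2*z < -7).
Before b := 2*b - z: ¬(2*z < -7)
Then branch requires ¬(6*b < 6*z - 23); else branch requires ¬(2*z < 11).
Before the if: (2*z = 8 → (¬(6*b < 6*z - 23))) ∧ ((¬(2*z = 8)) → (¬(2*z < 11)))
Then branch requires (2*z = 8 → (¬(6*b < 12*z - 77))) ∧ ((¬(2*z = 8)) → (¬(2*z < 11))); else branch requires (8*z = -24 → (¬(18*z > -49))) ∧ ((¬(8*z = -24)) → (¬(8*z < -21))).
Before the if: (2*z ≤ -4 → ((2*z = 8 → (¬(6*b < 12*z - 77))) ∧ ((¬(2*z = 8)) → (¬(2*z < 11))))) ∧ ((¬(2*z ≤ -4)) → ((8*z = -24 → (¬(18*z > -49))) ∧ ((¬(8*z = -24)) → (¬(8*z < -21)))))
Answer: WP = (2*z ≤ -4 → ((2*z = 8 → (¬(6*b < 12*z - 77))) ∧ ((¬(2*z = 8)) → (¬(2*z < 11))))) ∧ ((¬(2*z ≤ -4)) → ((8*z = -24 → (¬(18*z > -49))) ∧ ((¬(8*z = -24)) → (¬(8*z < -21)))))


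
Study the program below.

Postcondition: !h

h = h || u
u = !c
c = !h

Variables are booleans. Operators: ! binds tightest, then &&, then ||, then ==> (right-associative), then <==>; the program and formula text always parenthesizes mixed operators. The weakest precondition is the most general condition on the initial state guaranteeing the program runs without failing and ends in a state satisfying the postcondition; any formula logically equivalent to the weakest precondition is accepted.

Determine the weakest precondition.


Working backward. After the program, !h must hold.
Before c := !h: !h
Before u := !c: !h
Before h := h || u: !(h || u)
Answer: WP = !(h || u)


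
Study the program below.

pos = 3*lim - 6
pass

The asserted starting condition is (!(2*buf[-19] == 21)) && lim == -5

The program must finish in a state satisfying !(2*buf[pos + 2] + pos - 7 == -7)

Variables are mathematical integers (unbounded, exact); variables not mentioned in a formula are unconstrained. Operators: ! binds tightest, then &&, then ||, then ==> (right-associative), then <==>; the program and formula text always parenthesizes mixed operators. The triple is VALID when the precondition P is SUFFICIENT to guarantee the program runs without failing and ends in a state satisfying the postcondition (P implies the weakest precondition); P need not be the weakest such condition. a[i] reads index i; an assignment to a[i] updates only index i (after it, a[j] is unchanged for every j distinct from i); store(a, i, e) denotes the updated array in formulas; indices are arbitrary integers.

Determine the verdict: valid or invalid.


Working backward. After the program, the postcondition !(2*buf[pos + 2] + pos - 7 == -7) must hold; in canonical form it is !(2*buf[pos + 2] + pos == 0).
Before skip: !(2*buf[pos + 2] + pos == 0)
Before pos := 3*lim - 6: !(2*buf[3*lim - 4] + 3*lim == 6)
The weakest precondition is !(2*buf[3*lim - 4] + 3*lim == 6).
Check whether (!(2*buf[-19] == 21)) && lim == -5 implies it.
Every state satisfying the precondition satisfies the weakest precondition: the implication holds.
Answer: valid


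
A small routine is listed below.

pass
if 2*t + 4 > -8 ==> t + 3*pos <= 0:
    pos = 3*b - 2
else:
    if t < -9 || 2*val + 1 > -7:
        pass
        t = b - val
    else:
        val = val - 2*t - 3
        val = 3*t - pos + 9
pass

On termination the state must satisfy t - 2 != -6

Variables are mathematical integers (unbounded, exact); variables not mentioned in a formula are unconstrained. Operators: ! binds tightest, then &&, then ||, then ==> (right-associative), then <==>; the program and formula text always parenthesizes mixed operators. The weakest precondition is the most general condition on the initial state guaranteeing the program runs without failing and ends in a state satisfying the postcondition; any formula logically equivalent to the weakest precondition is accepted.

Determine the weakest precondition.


Working backward. After the program, the postcondition t - 2 != -6 must hold; in canonical form it is t != -4.
Before skip: t != -4
Then branch requires t != -4; else branch requires ((t < -9 || 2*val > -8) ==> b != val - 4) && ((!(t < -9 || 2*val > -8)) ==> t != -4).
Before the if: ((2*t > -12 ==> 3*pos + t <= 0) ==> t != -4) && ((!(2*t > -12 ==> 3*pos + t <= 0)) ==> (((t < -9 || 2*val > -8) ==> b != val - 4) && ((!(t < -9 || 2*val > -8)) ==> t != -4)))
Before skip: ((2*t > -12 ==> 3*pos + t <= 0) ==> t != -4) && ((!(2*t > -12 ==> 3*pos + t <= 0)) ==> (((t < -9 || 2*val > -8) ==> b != val - 4) && ((!(t < -9 || 2*val > -8)) ==> t != -4)))
Answer: WP = ((2*t > -12 ==> 3*pos + t <= 0) ==> t != -4) && ((!(2*t > -12 ==> 3*pos + t <= 0)) ==> (((t < -9 || 2*val > -8) ==> b != val - 4) && ((!(t < -9 || 2*val > -8)) ==> t != -4)))


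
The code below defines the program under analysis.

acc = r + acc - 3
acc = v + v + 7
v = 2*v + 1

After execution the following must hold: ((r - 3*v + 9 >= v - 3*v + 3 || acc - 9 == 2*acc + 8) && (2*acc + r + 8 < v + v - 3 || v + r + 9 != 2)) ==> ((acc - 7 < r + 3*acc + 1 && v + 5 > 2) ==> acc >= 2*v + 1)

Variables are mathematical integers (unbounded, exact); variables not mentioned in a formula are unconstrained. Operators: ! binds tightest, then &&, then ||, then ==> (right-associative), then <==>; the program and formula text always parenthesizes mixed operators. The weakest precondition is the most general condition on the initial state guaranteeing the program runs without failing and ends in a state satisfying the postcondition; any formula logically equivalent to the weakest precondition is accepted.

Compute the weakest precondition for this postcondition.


Working backward. After the program, the postcondition ((r - 3*v + 9 >= v - 3*v + 3 || acc - 9 == 2*acc + 8) && (2*acc + r + 8 < v + v - 3 || v + r + 9 != 2)) ==> ((acc - 7 < r + 3*acc + 1 && v + 5 > 2) ==> acc >= 2*v + 1) must hold; in canonical form it is ((r >= v - 6 || acc == -17) && (2*acc + r < 2*v - 11 || r + v != -7)) ==> ((2*acc + r > -8 && v > -3) ==> acc >= 2*v + 1).
Before v := 2*v + 1: ((r >= 2*v - 5 || acc == -17) && (2*acc + r < 4*v - 9 || r + 2*v != -8)) ==> ((2*acc + r > -8 && 2*v > -4) ==> acc >= 4*v + 3)
Before acc := v + v + 7: ((r >= 2*v - 5 || 2*v == -24) && (r < -23 || r + 2*v != -8)) ==> ((r + 4*v > -22 && 2*v > -4) ==> 2*v <= 4)
Before acc := r + acc - 3: ((r >= 2*v - 5 || 2*v == -24) && (r < -23 || r + 2*v != -8)) ==> ((r + 4*v > -22 && 2*v > -4) ==> 2*v <= 4)
Answer: WP = ((r >= 2*v - 5 || 2*v == -24) && (r < -23 || r + 2*v != -8)) ==> ((r + 4*v > -22 && 2*v > -4) ==> 2*v <= 4)


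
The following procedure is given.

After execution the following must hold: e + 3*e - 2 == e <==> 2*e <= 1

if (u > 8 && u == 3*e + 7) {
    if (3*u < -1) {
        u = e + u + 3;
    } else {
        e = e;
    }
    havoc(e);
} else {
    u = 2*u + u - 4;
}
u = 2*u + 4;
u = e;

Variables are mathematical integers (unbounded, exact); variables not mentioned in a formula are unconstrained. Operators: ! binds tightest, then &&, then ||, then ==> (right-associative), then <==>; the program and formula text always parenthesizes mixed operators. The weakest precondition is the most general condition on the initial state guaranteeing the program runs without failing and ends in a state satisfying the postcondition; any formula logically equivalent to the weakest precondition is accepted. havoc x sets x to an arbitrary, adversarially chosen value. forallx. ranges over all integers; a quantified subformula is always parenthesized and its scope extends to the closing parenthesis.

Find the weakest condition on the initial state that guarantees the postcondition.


Working backward. After the program, the postcondition e + 3*e - 2 == e <==> 2*e <= 1 must hold; in canonical form it is 3*e == 2 <==> 2*e <= 1.
Before u := e: 3*e == 2 <==> 2*e <= 1
Before u := 2*u + 4: 3*e == 2 <==> 2*e <= 1
Then branch requires (3*u < -1 ==> (forall e_1. (3*e_1 == 2 <==> 2*e_1 <= 1))) && ((!(3*u < -1)) ==> (forall e_1. (3*e_1 == 2 <==> 2*e_1 <= 1))); else branch requires 3*e == 2 <==> 2*e <= 1.
Before the if: ((u > 8 && u == 3*e + 7) ==> ((3*u < -1 ==> (forall e_1. (3*e_1 == 2 <==> 2*e_1 <= 1))) && ((!(3*u < -1)) ==> (forall e_1. (3*e_1 == 2 <==> 2*e_1 <= 1))))) && ((!(u > 8 && u == 3*e + 7)) ==> (3*e == 2 <==> 2*e <= 1))
Answer: WP = ((u > 8 && u == 3*e + 7) ==> ((3*u < -1 ==> (forall e_1. (3*e_1 == 2 <==> 2*e_1 <= 1))) && ((!(3*u < -1)) ==> (forall e_1. (3*e_1 == 2 <==> 2*e_1 <= 1))))) && ((!(u > 8 && u == 3*e + 7)) ==> (3*e == 2 <==> 2*e <= 1))


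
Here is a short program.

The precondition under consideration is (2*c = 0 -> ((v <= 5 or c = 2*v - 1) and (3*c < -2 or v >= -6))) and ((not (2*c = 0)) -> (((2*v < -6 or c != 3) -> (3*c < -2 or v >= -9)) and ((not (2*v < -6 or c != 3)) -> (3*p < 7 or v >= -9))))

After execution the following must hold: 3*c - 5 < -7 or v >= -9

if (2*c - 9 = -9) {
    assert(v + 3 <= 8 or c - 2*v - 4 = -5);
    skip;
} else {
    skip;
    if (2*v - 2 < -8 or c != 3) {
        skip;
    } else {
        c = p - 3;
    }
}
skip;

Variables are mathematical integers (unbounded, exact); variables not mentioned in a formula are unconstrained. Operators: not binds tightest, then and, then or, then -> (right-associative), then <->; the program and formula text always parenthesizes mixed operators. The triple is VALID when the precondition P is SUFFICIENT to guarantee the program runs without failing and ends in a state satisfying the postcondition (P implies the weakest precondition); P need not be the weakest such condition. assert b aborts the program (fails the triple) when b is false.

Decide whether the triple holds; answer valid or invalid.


Working backward. After the program, the postcondition 3*c - 5 < -7 or v >= -9 must hold; in canonical form it is 3*c < -2 or v >= -9.
Before skip: 3*c < -2 or v >= -9
Then branch requires (v <= 5 or c = 2*v - 1) and (3*c < -2 or v >= -9); else branch requires ((2*v < -6 or c != 3) -> (3*c < -2 or v >= -9)) and ((not (2*v < -6 or c != 3)) -> (3*p < 7 or v >= -9)).
Before the if: (2*c = 0 -> ((v <= 5 or c = 2*v - 1) and (3*c < -2 or v >= -9))) and ((not (2*c = 0)) -> (((2*v < -6 or c != 3) -> (3*c < -2 or v >= -9)) and ((not (2*v < -6 or c != 3)) -> (3*p < 7 or v >= -9))))
The weakest precondition is (2*c = 0 -> ((v <= 5 or c = 2*v - 1) and (3*c < -2 or v >= -9))) and ((not (2*c = 0)) -> (((2*v < -6 or c != 3) -> (3*c < -2 or v >= -9)) and ((not (2*v < -6 or c != 3)) -> (3*p < 7 or v >= -9)))).
Check whether (2*c = 0 -> ((v <= 5 or c = 2*v - 1) and (3*c < -2 or v >= -6))) and ((not (2*c = 0)) -> (((2*v < -6 or c != 3) -> (3*c < -2 or v >= -9)) and ((not (2*v < -6 or c != 3)) -> (3*p < 7 or v >= -9)))) implies it.
Every state satisfying the precondition satisfies the weakest precondition: the implication holds.
Answer: valid


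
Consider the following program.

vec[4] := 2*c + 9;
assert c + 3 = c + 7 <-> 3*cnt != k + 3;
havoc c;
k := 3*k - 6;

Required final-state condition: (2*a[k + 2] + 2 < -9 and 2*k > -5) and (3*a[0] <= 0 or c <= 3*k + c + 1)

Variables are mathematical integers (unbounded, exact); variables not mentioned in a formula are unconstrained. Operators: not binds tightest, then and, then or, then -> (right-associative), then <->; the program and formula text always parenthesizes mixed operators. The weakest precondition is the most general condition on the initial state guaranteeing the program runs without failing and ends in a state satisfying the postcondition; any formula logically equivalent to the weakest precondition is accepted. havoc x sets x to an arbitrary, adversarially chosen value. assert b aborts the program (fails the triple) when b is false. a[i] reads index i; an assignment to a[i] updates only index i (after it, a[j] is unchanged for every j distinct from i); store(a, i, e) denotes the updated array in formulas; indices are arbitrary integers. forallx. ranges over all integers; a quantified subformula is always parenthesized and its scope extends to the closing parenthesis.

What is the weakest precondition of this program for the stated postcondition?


Working backward. After the program, the postcondition (2*a[k + 2] + 2 < -9 and 2*k > -5) and (3*a[0] <= 0 or c <= 3*k + c + 1) must hold; in canonical form it is 2*a[k + 2] < -11 and 2*k > -5 and (3*a[0] <= 0 or 3*k >= -1).
Before k := 3*k - 6: 2*a[3*k - 4] < -11 and 6*k > 7 and (3*a[0] <= 0 or 9*k >= 17)
Before havoc c: 2*a[3*k - 4] < -11 and 6*k > 7 and (3*a[0] <= 0 or 9*k >= 17)
Before assert c + 3 = c + 7 <-> 3*cnt != k + 3: (not (3*cnt != k + 3)) and 2*a[3*k - 4] < -11 and 6*k > 7 and (3*a[0] <= 0 or 9*k >= 17)
Before vec[4] := 2*c + 9: (not (3*cnt != k + 3)) and 2*a[3*k - 4] < -11 and 6*k > 7 and (3*a[0] <= 0 or 9*k >= 17)
Answer: WP = (not (3*cnt != k + 3)) and 2*a[3*k - 4] < -11 and 6*k > 7 and (3*a[0] <= 0 or 9*k >= 17)


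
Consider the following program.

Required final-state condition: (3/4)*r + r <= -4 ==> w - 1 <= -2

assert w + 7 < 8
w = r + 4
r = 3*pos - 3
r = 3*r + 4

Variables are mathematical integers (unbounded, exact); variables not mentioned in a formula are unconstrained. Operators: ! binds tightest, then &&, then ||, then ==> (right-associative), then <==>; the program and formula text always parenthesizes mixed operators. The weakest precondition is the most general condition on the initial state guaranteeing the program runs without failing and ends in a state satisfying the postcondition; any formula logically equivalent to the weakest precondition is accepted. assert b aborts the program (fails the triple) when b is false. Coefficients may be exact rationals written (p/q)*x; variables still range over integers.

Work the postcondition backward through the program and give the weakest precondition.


Working backward. After the program, the postcondition (3/4)*r + r <= -4 ==> w - 1 <= -2 must hold; in canonical form it is (7/4)*r <= -4 ==> w <= -1.
Before r := 3*r + 4: (21/4)*r <= -11 ==> w <= -1
Before r := 3*pos - 3: (63/4)*pos <= 19/4 ==> w <= -1
Before w := r + 4: (63/4)*pos <= 19/4 ==> r <= -5
Before assert w + 7 < 8: w < 1 && ((63/4)*pos <= 19/4 ==> r <= -5)
Answer: WP = w < 1 && ((63/4)*pos <= 19/4 ==> r <= -5)


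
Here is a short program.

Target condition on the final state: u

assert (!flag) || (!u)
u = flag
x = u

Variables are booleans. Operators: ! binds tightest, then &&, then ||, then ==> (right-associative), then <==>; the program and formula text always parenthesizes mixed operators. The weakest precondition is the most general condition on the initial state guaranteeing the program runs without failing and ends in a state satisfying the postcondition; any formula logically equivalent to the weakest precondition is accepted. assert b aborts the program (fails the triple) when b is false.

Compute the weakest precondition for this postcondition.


Working backward. After the program, u must hold.
Before x := u: u
Before u := flag: flag
Before assert (!flag) || (!u): ((!flag) || (!u)) && flag
Answer: WP = ((!flag) || (!u)) && flag


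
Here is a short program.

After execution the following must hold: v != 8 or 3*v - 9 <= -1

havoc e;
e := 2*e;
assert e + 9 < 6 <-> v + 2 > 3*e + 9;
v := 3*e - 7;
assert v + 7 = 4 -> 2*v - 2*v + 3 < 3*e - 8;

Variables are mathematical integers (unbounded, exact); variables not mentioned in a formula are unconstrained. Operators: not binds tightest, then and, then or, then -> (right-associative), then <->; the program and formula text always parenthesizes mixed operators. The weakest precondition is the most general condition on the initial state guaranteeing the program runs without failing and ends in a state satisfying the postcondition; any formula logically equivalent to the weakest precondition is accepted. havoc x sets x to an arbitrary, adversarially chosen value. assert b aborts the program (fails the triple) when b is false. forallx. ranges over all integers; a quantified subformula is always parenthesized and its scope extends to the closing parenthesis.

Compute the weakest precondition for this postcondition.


Working backward. After the program, the postcondition v != 8 or 3*v - 9 <= -1 must hold; in canonical form it is v != 8 or 3*v <= 8.
Before assert v + 7 = 4 -> 2*v - 2*v + 3 < 3*e - 8: (v = -3 -> 3*e > 11) and (v != 8 or 3*v <= 8)
Before v := 3*e - 7: (3*e = 4 -> 3*e > 11) and (3*e != 15 or 9*e <= 29)
Before assert e + 9 < 6 <-> v + 2 > 3*e + 9: (e < -3 <-> v > 3*e + 7) and (3*e = 4 -> 3*e > 11) and (3*e != 15 or 9*e <= 29)
Before e := 2*e: (2*e < -3 <-> v > 6*e + 7) and (6*e = 4 -> 6*e > 11) and (6*e != 15 or 18*e <= 29)
Before havoc e: forall e_1. ((2*e_1 < -3 <-> v > 6*e_1 + 7) and (6*e_1 = 4 -> 6*e_1 > 11) and (6*e_1 != 15 or 18*e_1 <= 29))
Answer: WP = forall e_1. ((2*e_1 < -3 <-> v > 6*e_1 + 7) and (6*e_1 = 4 -> 6*e_1 > 11) and (6*e_1 != 15 or 18*e_1 <= 29))


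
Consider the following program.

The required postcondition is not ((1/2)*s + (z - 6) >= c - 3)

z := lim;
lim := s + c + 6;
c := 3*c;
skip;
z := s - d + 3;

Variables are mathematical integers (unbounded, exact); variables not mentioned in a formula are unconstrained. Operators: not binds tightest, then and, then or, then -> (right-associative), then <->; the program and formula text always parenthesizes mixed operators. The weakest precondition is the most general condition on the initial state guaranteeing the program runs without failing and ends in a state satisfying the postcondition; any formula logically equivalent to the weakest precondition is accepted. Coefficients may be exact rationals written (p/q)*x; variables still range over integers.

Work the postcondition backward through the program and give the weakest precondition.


Working backward. After the program, the postcondition not ((1/2)*s + (z - 6) >= c - 3) must hold; in canonical form it is not ((1/2)*s + z >= c + 3).
Before z := s - d + 3: not ((3/2)*s >= c + d)
Before skip: not ((3/2)*s >= c + d)
Before c := 3*c: not ((3/2)*s >= 3*c + d)
Before lim := s + c + 6: not ((3/2)*s >= 3*c + d)
Before z := lim: not ((3/2)*s >= 3*c + d)
Answer: WP = not ((3/2)*s >= 3*c + d)


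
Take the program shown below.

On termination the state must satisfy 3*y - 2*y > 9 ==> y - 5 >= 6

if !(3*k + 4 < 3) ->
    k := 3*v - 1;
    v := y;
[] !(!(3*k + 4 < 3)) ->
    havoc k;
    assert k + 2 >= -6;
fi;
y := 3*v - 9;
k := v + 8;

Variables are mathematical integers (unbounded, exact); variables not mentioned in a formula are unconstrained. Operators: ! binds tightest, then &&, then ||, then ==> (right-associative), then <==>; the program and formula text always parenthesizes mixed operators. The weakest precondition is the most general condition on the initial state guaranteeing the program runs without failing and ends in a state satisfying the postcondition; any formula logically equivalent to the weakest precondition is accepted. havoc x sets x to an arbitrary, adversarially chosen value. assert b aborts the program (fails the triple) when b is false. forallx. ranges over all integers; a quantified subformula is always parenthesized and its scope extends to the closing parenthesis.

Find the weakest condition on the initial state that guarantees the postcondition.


Working backward. After the program, the postcondition 3*y - 2*y > 9 ==> y - 5 >= 6 must hold; in canonical form it is y > 9 ==> y >= 11.
Before k := v + 8: y > 9 ==> y >= 11
Before y := 3*v - 9: 3*v > 18 ==> 3*v >= 20
Then branch requires 3*y > 18 ==> 3*y >= 20; else branch requires forall k_1. (k_1 >= -8 && (3*v > 18 ==> 3*v >= 20)).
Before the if: ((!(3*k < -1)) ==> (3*y > 18 ==> 3*y >= 20)) && (3*k < -1 ==> (forall k_1. (k_1 >= -8 && (3*v > 18 ==> 3*v >= 20))))
Answer: WP = ((!(3*k < -1)) ==> (3*y > 18 ==> 3*y >= 20)) && (3*k < -1 ==> (forall k_1. (k_1 >= -8 && (3*v > 18 ==> 3*v >= 20))))
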